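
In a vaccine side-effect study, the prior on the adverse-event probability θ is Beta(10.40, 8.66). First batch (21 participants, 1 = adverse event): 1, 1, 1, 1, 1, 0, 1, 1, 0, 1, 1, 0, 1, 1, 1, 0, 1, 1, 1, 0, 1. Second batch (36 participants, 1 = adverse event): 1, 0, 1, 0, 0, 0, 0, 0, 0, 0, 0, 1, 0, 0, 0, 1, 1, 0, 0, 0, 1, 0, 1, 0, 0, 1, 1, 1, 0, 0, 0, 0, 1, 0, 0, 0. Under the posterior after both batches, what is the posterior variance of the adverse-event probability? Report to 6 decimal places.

The Beta prior is conjugate to a Binomial/Bernoulli likelihood; the update adds successes to α and failures to β.
After batch 1: Beta(10.40+16, 8.66+5) = Beta(26.40, 13.66).
After batch 2: Beta(26.40+11, 13.66+25) = Beta(37.40, 38.66).
Var = αβ/((α+β)²(α+β+1)) = 37.40·38.66/(76.06²·77.06) = 0.003243.

0.003243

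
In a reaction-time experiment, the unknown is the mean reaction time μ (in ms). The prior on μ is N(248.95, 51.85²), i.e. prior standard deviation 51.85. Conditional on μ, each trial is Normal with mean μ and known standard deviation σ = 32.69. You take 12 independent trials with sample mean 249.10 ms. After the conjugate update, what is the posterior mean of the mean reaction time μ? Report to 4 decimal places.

For Normal data with known variance σ², a Normal(μ₀, σ₀²) prior on μ is conjugate. Posterior precision = 1/σ₀² + n/σ²; posterior mean is the precision-weighted average of μ₀ and x̄.
n·x̄ = 12·249.10 = 2989.2.
σ₀² = 51.85² = 2688.4225, σ² = 32.69² = 1068.6361; σ² + n·σ₀² = 1068.6361 + 12·2688.4225 = 33329.7061.
Posterior mean = (μ₀/σ₀² + n·x̄/σ²)/(1/σ₀² + n/σ²) = (σ²·μ₀ + σ₀²·n·x̄)/(σ² + n·σ₀²) = (1068.6361·248.95 + 2688.4225·2989.2)/33329.7061 = 8302269.494095/33329.7061 = 249.0952.

249.0952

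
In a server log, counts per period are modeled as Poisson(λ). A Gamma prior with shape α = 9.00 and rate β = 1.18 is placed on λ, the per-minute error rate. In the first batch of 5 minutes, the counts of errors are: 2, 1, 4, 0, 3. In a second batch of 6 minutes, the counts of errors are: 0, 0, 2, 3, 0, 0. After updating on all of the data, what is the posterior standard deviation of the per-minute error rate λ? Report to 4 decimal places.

With a Gamma(shape α, rate β) prior, the Poisson likelihood is conjugate: the posterior is Gamma(α + ΣXᵢ, β + n).
Batch 1: sum of counts S = 10 over n = 5 minutes.
After batch 1: Gamma(α+S, β+n) = Gamma(9.00+10, 1.18+5) = Gamma(19.00, 6.18).
Batch 2: sum of counts S = 5 over n = 6 minutes.
After batch 2: Gamma(α+S, β+n) = Gamma(19.00+5, 6.18+6) = Gamma(24.00, 12.18).
SD = √α/β = √24.00/12.18 = 0.4022.

0.4022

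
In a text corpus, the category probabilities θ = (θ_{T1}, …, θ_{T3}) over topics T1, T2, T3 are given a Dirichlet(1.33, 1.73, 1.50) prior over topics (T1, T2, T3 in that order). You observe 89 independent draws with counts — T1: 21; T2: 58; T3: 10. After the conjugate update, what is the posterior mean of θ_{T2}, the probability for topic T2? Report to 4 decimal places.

0.6384

The Dirichlet prior is conjugate to the Multinomial likelihood: each posterior αⱼ = prior αⱼ + observed count nⱼ.
Posterior concentration: (22.33, 59.73, 11.50), total = 93.56.
E[θ_{T2}|data] = α_{T2}/Σα = 59.73/93.56 = 0.6384.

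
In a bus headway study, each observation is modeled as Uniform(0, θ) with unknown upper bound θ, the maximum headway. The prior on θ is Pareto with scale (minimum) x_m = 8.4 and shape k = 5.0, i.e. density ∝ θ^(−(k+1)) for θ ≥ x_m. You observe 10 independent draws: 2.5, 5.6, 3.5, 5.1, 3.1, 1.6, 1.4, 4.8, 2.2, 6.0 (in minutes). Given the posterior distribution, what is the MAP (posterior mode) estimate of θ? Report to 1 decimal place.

A Pareto(scale x_m, shape k) prior on the upper bound θ of Uniform(0, θ) is conjugate: posterior is Pareto(max(x_m, max xᵢ), k + n).
Sample maximum = 6.0; prior scale x_m = 8.4 → posterior scale = max = 8.4.
Posterior shape = 5.0 + 10 = 15.0.
The Pareto density is decreasing on [x_m, ∞), so the mode is x_m = 8.4.

8.4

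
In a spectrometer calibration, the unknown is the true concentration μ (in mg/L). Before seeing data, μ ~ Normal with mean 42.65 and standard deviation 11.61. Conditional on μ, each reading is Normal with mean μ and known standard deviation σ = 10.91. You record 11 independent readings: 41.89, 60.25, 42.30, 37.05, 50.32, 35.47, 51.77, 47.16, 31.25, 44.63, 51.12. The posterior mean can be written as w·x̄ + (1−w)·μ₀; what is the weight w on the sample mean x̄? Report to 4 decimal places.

For Normal data with known variance σ², a Normal(μ₀, σ₀²) prior on μ is conjugate. Posterior precision = 1/σ₀² + n/σ²; posterior mean is the precision-weighted average of μ₀ and x̄.
σ₀² = 11.61² = 134.7921, σ² = 10.91² = 119.0281. Prior precision 1/σ₀² = 1/134.7921; data precision n/σ² = 11/119.0281.
w = (n/σ²)/(1/σ₀² + n/σ²) = n·σ₀²/(σ² + n·σ₀²) = 11·134.7921/(119.0281 + 11·134.7921) = 1482.7131/1601.7412 = 0.9257.

0.9257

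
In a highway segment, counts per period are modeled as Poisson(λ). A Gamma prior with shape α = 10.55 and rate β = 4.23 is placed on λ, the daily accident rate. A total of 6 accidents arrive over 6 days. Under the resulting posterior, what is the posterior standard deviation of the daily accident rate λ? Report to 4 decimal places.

0.3977

With a Gamma(shape α, rate β) prior, the Poisson likelihood is conjugate: the posterior is Gamma(α + ΣXᵢ, β + n).
Posterior: Gamma(α+S, β+n) = Gamma(10.55+6, 4.23+6) = Gamma(16.55, 10.23).
SD = √α/β = √16.55/10.23 = 0.3977.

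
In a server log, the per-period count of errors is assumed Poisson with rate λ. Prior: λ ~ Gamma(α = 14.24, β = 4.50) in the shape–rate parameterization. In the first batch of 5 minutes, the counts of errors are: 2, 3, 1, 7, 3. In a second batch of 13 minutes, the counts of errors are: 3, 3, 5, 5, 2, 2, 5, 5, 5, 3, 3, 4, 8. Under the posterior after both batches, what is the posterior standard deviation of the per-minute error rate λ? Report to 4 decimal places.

0.4055

With a Gamma(shape α, rate β) prior, the Poisson likelihood is conjugate: the posterior is Gamma(α + ΣXᵢ, β + n).
Batch 1: sum of counts S = 16 over n = 5 minutes.
After batch 1: Gamma(α+S, β+n) = Gamma(14.24+16, 4.50+5) = Gamma(30.24, 9.50).
Batch 2: sum of counts S = 53 over n = 13 minutes.
After batch 2: Gamma(α+S, β+n) = Gamma(30.24+53, 9.50+13) = Gamma(83.24, 22.50).
SD = √α/β = √83.24/22.50 = 0.4055.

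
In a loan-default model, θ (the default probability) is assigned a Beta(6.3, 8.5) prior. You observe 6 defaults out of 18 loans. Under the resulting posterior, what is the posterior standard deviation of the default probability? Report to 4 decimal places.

The Beta prior is conjugate to a Binomial/Bernoulli likelihood; the update adds successes to α and failures to β.
Posterior: Beta(α+k, β+n−k) = Beta(6.3+6, 8.5+12) = Beta(12.3, 20.5).
Var = αβ/((α+β)²(α+β+1)) = 12.3·20.5/(32.8²·33.8) = 0.00693417; SD = √0.00693417 = 0.0833.

0.0833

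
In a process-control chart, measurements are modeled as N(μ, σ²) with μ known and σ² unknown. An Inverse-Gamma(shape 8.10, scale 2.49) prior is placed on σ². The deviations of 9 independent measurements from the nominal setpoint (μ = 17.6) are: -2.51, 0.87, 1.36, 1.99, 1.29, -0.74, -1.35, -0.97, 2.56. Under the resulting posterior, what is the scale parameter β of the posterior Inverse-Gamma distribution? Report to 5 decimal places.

With known mean μ and an Inverse-Gamma(α, β) prior on σ², the Normal likelihood is conjugate: posterior is Inv-Gamma(α + n/2, β + Σ(xᵢ−μ)²/2).
Σ(xᵢ−μ)² = (-2.51)² + (0.87)² + (1.36)² + (1.99)² + (1.29)² + (-0.74)² + (-1.35)² + (-0.97)² + (2.56)² = 24.3954.
Posterior: Inv-Gamma(8.10 + 9/2, 2.49 + 24.3954/2) = Inv-Gamma(12.60, 14.68770).
Posterior β = 14.68770.

14.68770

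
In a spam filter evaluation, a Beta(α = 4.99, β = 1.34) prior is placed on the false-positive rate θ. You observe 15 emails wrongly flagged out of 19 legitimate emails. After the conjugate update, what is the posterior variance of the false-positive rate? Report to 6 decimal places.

0.006319

The Beta prior is conjugate to a Binomial/Bernoulli likelihood; the update adds successes to α and failures to β.
Posterior: Beta(α+k, β+n−k) = Beta(4.99+15, 1.34+4) = Beta(19.99, 5.34).
Var = αβ/((α+β)²(α+β+1)) = 19.99·5.34/(25.33²·26.33) = 0.006319.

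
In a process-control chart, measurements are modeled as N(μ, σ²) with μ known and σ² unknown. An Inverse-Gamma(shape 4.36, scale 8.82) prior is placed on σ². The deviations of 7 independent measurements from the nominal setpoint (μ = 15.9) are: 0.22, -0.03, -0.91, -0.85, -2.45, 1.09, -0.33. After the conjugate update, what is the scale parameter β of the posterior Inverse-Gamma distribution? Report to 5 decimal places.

With known mean μ and an Inverse-Gamma(α, β) prior on σ², the Normal likelihood is conjugate: posterior is Inv-Gamma(α + n/2, β + Σ(xᵢ−μ)²/2).
Σ(xᵢ−μ)² = (0.22)² + (-0.03)² + (-0.91)² + (-0.85)² + (-2.45)² + (1.09)² + (-0.33)² = 8.8994.
Posterior: Inv-Gamma(4.36 + 7/2, 8.82 + 8.8994/2) = Inv-Gamma(7.86, 13.26970).
Posterior β = 13.26970.

13.26970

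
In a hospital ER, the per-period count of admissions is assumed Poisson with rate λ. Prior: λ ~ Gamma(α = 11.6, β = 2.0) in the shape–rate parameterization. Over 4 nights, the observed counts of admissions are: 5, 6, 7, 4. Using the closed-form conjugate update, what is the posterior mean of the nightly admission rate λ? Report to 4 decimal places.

With a Gamma(shape α, rate β) prior, the Poisson likelihood is conjugate: the posterior is Gamma(α + ΣXᵢ, β + n).
Sum of counts S = 22 over n = 4 nights.
Posterior: Gamma(α+S, β+n) = Gamma(11.6+22, 2.0+4) = Gamma(33.6, 6.0).
Posterior mean = α/β = 33.6/6.0 = 5.6000.

5.6000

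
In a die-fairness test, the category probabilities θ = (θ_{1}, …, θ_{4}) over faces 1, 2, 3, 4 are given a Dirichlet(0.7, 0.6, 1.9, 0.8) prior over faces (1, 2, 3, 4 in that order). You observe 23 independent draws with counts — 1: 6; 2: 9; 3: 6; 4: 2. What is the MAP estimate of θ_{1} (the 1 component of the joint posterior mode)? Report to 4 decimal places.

0.2478

The Dirichlet prior is conjugate to the Multinomial likelihood: each posterior αⱼ = prior αⱼ + observed count nⱼ.
Posterior concentration: (6.7, 9.6, 7.9, 2.8), total = 27.0.
Joint mode component: (α_{1}−1)/(Σα−K) = 5.7/23.0 = 0.2478.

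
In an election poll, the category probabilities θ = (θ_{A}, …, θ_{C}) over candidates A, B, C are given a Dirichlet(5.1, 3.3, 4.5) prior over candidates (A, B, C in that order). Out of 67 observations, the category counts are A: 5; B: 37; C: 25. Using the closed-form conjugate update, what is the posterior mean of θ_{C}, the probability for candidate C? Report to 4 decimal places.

The Dirichlet prior is conjugate to the Multinomial likelihood: each posterior αⱼ = prior αⱼ + observed count nⱼ.
Posterior concentration: (10.1, 40.3, 29.5), total = 79.9.
E[θ_{C}|data] = α_{C}/Σα = 29.5/79.9 = 0.3692.

0.3692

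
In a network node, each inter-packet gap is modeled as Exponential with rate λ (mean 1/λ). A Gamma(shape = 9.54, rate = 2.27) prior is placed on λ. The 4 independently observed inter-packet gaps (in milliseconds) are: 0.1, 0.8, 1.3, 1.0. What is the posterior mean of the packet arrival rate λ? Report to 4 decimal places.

2.4753

With a Gamma(shape α, rate β) prior on the exponential rate λ, the posterior after n observations with total T = Σxᵢ is Gamma(α+n, β+T).
Sum of observations T = 3.2 milliseconds; n = 4.
Posterior: Gamma(9.54+4, 2.27+3.2) = Gamma(13.54, 5.47).
Posterior mean of λ = α/β = 13.54/5.47 = 2.4753.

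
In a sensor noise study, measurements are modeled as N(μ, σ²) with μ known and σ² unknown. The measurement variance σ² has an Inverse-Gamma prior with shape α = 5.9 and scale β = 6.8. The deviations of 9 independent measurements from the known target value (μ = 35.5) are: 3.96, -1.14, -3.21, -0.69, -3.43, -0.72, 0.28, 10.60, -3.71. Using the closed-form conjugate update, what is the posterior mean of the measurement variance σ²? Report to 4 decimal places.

9.5663

With known mean μ and an Inverse-Gamma(α, β) prior on σ², the Normal likelihood is conjugate: posterior is Inv-Gamma(α + n/2, β + Σ(xᵢ−μ)²/2).
Σ(xᵢ−μ)² = (3.96)² + (-1.14)² + (-3.21)² + (-0.69)² + (-3.43)² + (-0.72)² + (0.28)² + (10.60)² + (-3.71)² = 166.2472.
Posterior: Inv-Gamma(5.9 + 9/2, 6.8 + 166.2472/2) = Inv-Gamma(10.40, 89.92360).
E[σ²|data] = β/(α−1) = 89.92360/9.40 = 9.5663.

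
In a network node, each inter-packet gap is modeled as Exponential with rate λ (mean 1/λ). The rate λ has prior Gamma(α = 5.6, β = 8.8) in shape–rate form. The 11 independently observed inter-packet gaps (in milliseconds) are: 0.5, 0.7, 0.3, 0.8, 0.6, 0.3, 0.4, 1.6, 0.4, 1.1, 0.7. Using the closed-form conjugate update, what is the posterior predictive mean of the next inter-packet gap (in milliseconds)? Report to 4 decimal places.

1.0385

With a Gamma(shape α, rate β) prior on the exponential rate λ, the posterior after n observations with total T = Σxᵢ is Gamma(α+n, β+T).
Sum of observations T = 7.4 milliseconds; n = 11.
Posterior: Gamma(5.6+11, 8.8+7.4) = Gamma(16.6, 16.2).
The predictive distribution for the next observation is Lomax; its mean is β/(α−1) = 16.2/15.6 = 1.0385.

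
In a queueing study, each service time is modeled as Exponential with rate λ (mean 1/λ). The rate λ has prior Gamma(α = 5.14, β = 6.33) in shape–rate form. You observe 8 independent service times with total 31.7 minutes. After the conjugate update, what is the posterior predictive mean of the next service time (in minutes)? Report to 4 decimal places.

With a Gamma(shape α, rate β) prior on the exponential rate λ, the posterior after n observations with total T = Σxᵢ is Gamma(α+n, β+T).
Posterior: Gamma(5.14+8, 6.33+31.7) = Gamma(13.14, 38.03).
The predictive distribution for the next observation is Lomax; its mean is β/(α−1) = 38.03/12.14 = 3.1326.

3.1326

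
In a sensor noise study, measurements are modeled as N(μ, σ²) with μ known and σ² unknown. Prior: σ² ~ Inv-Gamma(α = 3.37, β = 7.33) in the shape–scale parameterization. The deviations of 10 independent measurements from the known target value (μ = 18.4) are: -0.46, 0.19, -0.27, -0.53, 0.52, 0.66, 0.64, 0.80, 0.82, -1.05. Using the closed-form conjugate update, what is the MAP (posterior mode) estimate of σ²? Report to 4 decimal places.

With known mean μ and an Inverse-Gamma(α, β) prior on σ², the Normal likelihood is conjugate: posterior is Inv-Gamma(α + n/2, β + Σ(xᵢ−μ)²/2).
Σ(xᵢ−μ)² = (-0.46)² + (0.19)² + (-0.27)² + (-0.53)² + (0.52)² + (0.66)² + (0.64)² + (0.80)² + (0.82)² + (-1.05)² = 4.1320.
Posterior: Inv-Gamma(3.37 + 10/2, 7.33 + 4.1320/2) = Inv-Gamma(8.37, 9.39600).
Mode = β/(α+1) = 9.39600/9.37 = 1.0028.

1.0028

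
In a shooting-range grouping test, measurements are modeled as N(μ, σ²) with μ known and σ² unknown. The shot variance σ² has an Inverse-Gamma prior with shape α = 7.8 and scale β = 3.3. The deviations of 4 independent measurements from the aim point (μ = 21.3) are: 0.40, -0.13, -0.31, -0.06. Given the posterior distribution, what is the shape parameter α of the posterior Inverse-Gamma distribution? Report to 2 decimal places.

9.80

With known mean μ and an Inverse-Gamma(α, β) prior on σ², the Normal likelihood is conjugate: posterior is Inv-Gamma(α + n/2, β + Σ(xᵢ−μ)²/2).
Σ(xᵢ−μ)² = (0.40)² + (-0.13)² + (-0.31)² + (-0.06)² = 0.2766.
Posterior: Inv-Gamma(7.8 + 4/2, 3.3 + 0.2766/2) = Inv-Gamma(9.80, 3.43830).
Posterior α = 9.80.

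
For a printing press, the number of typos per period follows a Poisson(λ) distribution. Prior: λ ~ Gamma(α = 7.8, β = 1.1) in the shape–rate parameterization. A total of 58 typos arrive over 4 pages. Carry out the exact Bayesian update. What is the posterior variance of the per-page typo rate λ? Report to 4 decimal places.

With a Gamma(shape α, rate β) prior, the Poisson likelihood is conjugate: the posterior is Gamma(α + ΣXᵢ, β + n).
Posterior: Gamma(α+S, β+n) = Gamma(7.8+58, 1.1+4) = Gamma(65.8, 5.1).
Var = α/β² = 65.8/5.1² = 2.5298.

2.5298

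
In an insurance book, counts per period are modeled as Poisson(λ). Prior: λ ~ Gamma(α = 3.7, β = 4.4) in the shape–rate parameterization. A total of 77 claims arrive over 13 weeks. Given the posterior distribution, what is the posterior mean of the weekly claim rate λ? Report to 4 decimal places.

4.6379

With a Gamma(shape α, rate β) prior, the Poisson likelihood is conjugate: the posterior is Gamma(α + ΣXᵢ, β + n).
Posterior: Gamma(α+S, β+n) = Gamma(3.7+77, 4.4+13) = Gamma(80.7, 17.4).
Posterior mean = α/β = 80.7/17.4 = 4.6379.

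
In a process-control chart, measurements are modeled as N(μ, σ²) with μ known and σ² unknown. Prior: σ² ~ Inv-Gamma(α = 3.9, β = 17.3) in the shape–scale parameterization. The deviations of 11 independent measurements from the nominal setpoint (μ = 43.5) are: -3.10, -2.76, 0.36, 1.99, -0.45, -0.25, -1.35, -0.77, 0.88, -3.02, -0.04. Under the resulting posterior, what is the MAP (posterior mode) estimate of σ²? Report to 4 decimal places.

With known mean μ and an Inverse-Gamma(α, β) prior on σ², the Normal likelihood is conjugate: posterior is Inv-Gamma(α + n/2, β + Σ(xᵢ−μ)²/2).
Σ(xᵢ−μ)² = (-3.10)² + (-2.76)² + (0.36)² + (1.99)² + (-0.45)² + (-0.25)² + (-1.35)² + (-0.77)² + (0.88)² + (-3.02)² + (-0.04)² = 33.8941.
Posterior: Inv-Gamma(3.9 + 11/2, 17.3 + 33.8941/2) = Inv-Gamma(9.40, 34.24705).
Mode = β/(α+1) = 34.24705/10.40 = 3.2930.

3.2930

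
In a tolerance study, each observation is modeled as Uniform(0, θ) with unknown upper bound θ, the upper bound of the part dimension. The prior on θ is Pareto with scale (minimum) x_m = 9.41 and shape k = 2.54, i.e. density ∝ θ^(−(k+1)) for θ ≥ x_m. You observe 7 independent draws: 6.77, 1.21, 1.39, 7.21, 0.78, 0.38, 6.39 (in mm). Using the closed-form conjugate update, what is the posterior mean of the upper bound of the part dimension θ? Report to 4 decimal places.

10.5119

A Pareto(scale x_m, shape k) prior on the upper bound θ of Uniform(0, θ) is conjugate: posterior is Pareto(max(x_m, max xᵢ), k + n).
Sample maximum = 7.21; prior scale x_m = 9.41 → posterior scale = max = 9.41.
Posterior shape = 2.54 + 7 = 9.54.
E[θ|data] = k·x_m/(k−1) = 9.54·9.41/8.54 = 10.5119.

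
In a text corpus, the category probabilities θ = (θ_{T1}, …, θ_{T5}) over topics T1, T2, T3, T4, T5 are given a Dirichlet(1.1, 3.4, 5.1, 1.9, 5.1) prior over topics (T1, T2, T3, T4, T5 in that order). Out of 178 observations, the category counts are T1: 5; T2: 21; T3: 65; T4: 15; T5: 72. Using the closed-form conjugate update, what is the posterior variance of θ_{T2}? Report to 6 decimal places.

0.000561

The Dirichlet prior is conjugate to the Multinomial likelihood: each posterior αⱼ = prior αⱼ + observed count nⱼ.
Posterior concentration: (6.1, 24.4, 70.1, 16.9, 77.1), total = 194.6.
Var[θ_j] = α_j(Σα−α_j)/((Σα)²(Σα+1)) = 24.4·170.2/(194.6²·195.6) = 0.000561.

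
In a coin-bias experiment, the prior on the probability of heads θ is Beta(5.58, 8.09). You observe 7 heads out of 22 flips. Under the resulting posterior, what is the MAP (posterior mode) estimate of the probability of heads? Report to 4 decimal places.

The Beta prior is conjugate to a Binomial/Bernoulli likelihood; the update adds successes to α and failures to β.
Posterior: Beta(α+k, β+n−k) = Beta(5.58+7, 8.09+15) = Beta(12.58, 23.09).
Mode of Beta(a,b) for a,b>1 is (a−1)/(a+b−2) = 11.58/33.67 = 0.3439.

0.3439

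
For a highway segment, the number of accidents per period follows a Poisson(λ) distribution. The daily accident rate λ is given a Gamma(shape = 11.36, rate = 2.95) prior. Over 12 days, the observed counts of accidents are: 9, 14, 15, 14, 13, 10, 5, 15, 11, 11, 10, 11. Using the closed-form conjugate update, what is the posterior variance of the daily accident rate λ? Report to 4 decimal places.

With a Gamma(shape α, rate β) prior, the Poisson likelihood is conjugate: the posterior is Gamma(α + ΣXᵢ, β + n).
Sum of counts S = 138 over n = 12 days.
Posterior: Gamma(α+S, β+n) = Gamma(11.36+138, 2.95+12) = Gamma(149.36, 14.95).
Var = α/β² = 149.36/14.95² = 0.6683.

0.6683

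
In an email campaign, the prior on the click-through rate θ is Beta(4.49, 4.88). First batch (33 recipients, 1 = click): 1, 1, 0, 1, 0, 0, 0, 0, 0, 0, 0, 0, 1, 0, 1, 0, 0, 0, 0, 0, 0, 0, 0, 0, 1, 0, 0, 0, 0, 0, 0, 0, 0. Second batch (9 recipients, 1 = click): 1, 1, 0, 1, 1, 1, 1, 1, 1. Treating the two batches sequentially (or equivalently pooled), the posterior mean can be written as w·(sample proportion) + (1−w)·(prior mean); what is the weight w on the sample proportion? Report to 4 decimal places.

The Beta prior is conjugate to a Binomial/Bernoulli likelihood; the update adds successes to α and failures to β.
Total number of recipients: n = 33 + 9 = 42.
Posterior mean = (α₀+k)/(α₀+β₀+n) = [n/(α₀+β₀+n)]·(k/n) + [(α₀+β₀)/(α₀+β₀+n)]·α₀/(α₀+β₀), so only n and the prior enter the weight.
The weight on the data is w = n/(α₀+β₀+n) = 42/(4.49+4.88+42) = 42/51.37 = 0.8176.

0.8176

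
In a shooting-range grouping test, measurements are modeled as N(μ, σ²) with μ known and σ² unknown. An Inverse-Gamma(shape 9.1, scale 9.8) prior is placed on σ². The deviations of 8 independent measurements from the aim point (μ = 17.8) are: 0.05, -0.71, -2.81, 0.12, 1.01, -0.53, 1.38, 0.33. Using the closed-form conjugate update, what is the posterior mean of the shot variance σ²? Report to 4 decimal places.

1.2947

With known mean μ and an Inverse-Gamma(α, β) prior on σ², the Normal likelihood is conjugate: posterior is Inv-Gamma(α + n/2, β + Σ(xᵢ−μ)²/2).
Σ(xᵢ−μ)² = (0.05)² + (-0.71)² + (-2.81)² + (0.12)² + (1.01)² + (-0.53)² + (1.38)² + (0.33)² = 11.7314.
Posterior: Inv-Gamma(9.1 + 8/2, 9.8 + 11.7314/2) = Inv-Gamma(13.10, 15.66570).
E[σ²|data] = β/(α−1) = 15.66570/12.10 = 1.2947.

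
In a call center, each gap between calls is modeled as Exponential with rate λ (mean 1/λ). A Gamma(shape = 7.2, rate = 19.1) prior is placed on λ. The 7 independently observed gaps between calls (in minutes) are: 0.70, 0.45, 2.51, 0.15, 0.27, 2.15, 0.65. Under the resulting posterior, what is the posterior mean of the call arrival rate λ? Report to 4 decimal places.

With a Gamma(shape α, rate β) prior on the exponential rate λ, the posterior after n observations with total T = Σxᵢ is Gamma(α+n, β+T).
Sum of observations T = 6.88 minutes; n = 7.
Posterior: Gamma(7.2+7, 19.1+6.88) = Gamma(14.2, 25.98).
Posterior mean of λ = α/β = 14.2/25.98 = 0.5466.

0.5466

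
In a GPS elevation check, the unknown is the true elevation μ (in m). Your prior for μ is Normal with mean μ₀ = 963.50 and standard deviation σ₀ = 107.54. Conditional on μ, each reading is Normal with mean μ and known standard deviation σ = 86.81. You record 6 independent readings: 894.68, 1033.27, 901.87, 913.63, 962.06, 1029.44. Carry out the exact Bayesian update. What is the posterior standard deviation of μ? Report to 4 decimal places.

33.6594

For Normal data with known variance σ², a Normal(μ₀, σ₀²) prior on μ is conjugate. Posterior precision = 1/σ₀² + n/σ²; posterior mean is the precision-weighted average of μ₀ and x̄.
σ₀² = 107.54² = 11564.8516, σ² = 86.81² = 7535.9761; σ² + n·σ₀² = 7535.9761 + 6·11564.8516 = 76925.0857.
Posterior precision = 1/σ₀² + n/σ² = 1/11564.8516 + 6/7535.9761 = (σ² + n·σ₀²)/(σ₀²σ²) = 76925.0857/(11564.8516·7535.9761); posterior variance σₙ² = σ₀²σ²/(σ² + n·σ₀²) = 11564.8516·7535.9761/76925.0857 = 1132.952202.
Posterior SD = √σₙ² = √(11564.8516·7535.9761/76925.0857) = 33.6594.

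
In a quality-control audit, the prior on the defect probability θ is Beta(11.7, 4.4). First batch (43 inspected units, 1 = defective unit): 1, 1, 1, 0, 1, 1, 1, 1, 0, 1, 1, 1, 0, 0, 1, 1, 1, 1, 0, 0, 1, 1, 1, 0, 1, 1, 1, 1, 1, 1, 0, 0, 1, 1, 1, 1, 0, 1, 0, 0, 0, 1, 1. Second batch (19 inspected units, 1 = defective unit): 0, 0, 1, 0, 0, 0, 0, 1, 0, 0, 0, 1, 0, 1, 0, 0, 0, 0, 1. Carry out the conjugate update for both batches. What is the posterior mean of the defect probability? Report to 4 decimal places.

The Beta prior is conjugate to a Binomial/Bernoulli likelihood; the update adds successes to α and failures to β.
After batch 1: Beta(11.7+30, 4.4+13) = Beta(41.7, 17.4).
After batch 2: Beta(41.7+5, 17.4+14) = Beta(46.7, 31.4).
Posterior mean = α/(α+β) = 46.7/78.1 = 0.5980.

0.5980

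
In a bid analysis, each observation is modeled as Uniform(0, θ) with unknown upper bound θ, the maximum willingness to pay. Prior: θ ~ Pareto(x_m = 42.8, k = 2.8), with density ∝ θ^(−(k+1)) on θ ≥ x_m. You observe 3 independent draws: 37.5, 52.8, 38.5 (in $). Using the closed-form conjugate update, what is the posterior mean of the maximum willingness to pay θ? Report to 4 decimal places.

A Pareto(scale x_m, shape k) prior on the upper bound θ of Uniform(0, θ) is conjugate: posterior is Pareto(max(x_m, max xᵢ), k + n).
Sample maximum = 52.8; prior scale x_m = 42.8 → posterior scale = max = 52.8.
Posterior shape = 2.8 + 3 = 5.8.
E[θ|data] = k·x_m/(k−1) = 5.8·52.8/4.8 = 63.8000.

63.8000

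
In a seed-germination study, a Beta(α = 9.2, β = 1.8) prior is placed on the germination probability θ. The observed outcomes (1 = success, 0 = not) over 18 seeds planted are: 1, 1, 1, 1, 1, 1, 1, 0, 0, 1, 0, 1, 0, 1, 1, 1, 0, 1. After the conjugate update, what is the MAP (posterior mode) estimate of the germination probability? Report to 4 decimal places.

0.7852

The Beta prior is conjugate to a Binomial/Bernoulli likelihood; the update adds successes to α and failures to β.
Posterior: Beta(α+k, β+n−k) = Beta(9.2+13, 1.8+5) = Beta(22.2, 6.8).
Mode of Beta(a,b) for a,b>1 is (a−1)/(a+b−2) = 21.2/27.0 = 0.7852.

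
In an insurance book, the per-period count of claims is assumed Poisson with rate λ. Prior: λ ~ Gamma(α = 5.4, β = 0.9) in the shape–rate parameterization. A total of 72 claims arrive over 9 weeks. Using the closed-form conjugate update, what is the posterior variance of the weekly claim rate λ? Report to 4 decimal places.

0.7897

With a Gamma(shape α, rate β) prior, the Poisson likelihood is conjugate: the posterior is Gamma(α + ΣXᵢ, β + n).
Posterior: Gamma(α+S, β+n) = Gamma(5.4+72, 0.9+9) = Gamma(77.4, 9.9).
Var = α/β² = 77.4/9.9² = 0.7897.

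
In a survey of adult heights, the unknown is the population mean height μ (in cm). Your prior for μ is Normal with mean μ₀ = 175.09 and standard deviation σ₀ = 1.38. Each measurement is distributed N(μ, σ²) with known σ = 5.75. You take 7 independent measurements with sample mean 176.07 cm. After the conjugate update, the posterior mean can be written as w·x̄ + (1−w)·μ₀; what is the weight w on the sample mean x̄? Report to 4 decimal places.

0.2873

For Normal data with known variance σ², a Normal(μ₀, σ₀²) prior on μ is conjugate. Posterior precision = 1/σ₀² + n/σ²; posterior mean is the precision-weighted average of μ₀ and x̄.
σ₀² = 1.38² = 1.9044, σ² = 5.75² = 33.0625. Prior precision 1/σ₀² = 1/1.9044; data precision n/σ² = 7/33.0625.
w = (n/σ²)/(1/σ₀² + n/σ²) = n·σ₀²/(σ² + n·σ₀²) = 7·1.9044/(33.0625 + 7·1.9044) = 13.3308/46.3933 = 0.2873.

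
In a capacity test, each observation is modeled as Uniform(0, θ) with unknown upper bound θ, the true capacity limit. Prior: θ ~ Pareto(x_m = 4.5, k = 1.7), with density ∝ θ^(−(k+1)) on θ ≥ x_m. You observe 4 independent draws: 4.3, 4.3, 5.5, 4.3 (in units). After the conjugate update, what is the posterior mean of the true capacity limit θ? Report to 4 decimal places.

A Pareto(scale x_m, shape k) prior on the upper bound θ of Uniform(0, θ) is conjugate: posterior is Pareto(max(x_m, max xᵢ), k + n).
Sample maximum = 5.5; prior scale x_m = 4.5 → posterior scale = max = 5.5.
Posterior shape = 1.7 + 4 = 5.7.
E[θ|data] = k·x_m/(k−1) = 5.7·5.5/4.7 = 6.6702.

6.6702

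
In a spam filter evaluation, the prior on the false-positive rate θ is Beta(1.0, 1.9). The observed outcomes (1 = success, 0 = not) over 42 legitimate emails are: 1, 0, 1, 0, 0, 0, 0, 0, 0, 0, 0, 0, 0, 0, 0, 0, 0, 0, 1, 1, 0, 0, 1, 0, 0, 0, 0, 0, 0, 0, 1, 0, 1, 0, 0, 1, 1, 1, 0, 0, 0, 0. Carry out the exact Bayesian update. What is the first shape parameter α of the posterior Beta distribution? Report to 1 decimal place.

11.0

The Beta prior is conjugate to a Binomial/Bernoulli likelihood; the update adds successes to α and failures to β.
Posterior: Beta(α+k, β+n−k) = Beta(1.0+10, 1.9+32) = Beta(11.0, 33.9).
Posterior α = 11.0.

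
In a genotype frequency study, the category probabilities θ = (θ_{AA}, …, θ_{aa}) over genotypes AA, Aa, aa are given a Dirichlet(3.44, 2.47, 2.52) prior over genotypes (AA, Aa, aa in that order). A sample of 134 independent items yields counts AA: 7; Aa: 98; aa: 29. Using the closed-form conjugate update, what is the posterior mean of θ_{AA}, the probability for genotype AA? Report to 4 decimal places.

The Dirichlet prior is conjugate to the Multinomial likelihood: each posterior αⱼ = prior αⱼ + observed count nⱼ.
Posterior concentration: (10.44, 100.47, 31.52), total = 142.43.
E[θ_{AA}|data] = α_{AA}/Σα = 10.44/142.43 = 0.0733.

0.0733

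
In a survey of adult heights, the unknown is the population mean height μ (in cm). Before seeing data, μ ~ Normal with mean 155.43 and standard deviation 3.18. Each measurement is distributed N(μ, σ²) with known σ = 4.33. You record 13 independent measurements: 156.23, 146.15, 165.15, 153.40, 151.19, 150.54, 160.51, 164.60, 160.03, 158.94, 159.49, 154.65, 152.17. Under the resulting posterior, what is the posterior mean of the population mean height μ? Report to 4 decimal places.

156.2688

For Normal data with known variance σ², a Normal(μ₀, σ₀²) prior on μ is conjugate. Posterior precision = 1/σ₀² + n/σ²; posterior mean is the precision-weighted average of μ₀ and x̄.
Σxᵢ = 156.23 + 146.15 + 165.15 + 153.40 + 151.19 + 150.54 + 160.51 + 164.60 + 160.03 + 158.94 + 159.49 + 154.65 + 152.17 = 2033.05, so n·x̄ = 2033.05.
σ₀² = 3.18² = 10.1124, σ² = 4.33² = 18.7489; σ² + n·σ₀² = 18.7489 + 13·10.1124 = 150.2101.
Posterior mean = (μ₀/σ₀² + n·x̄/σ²)/(1/σ₀² + n/σ²) = (σ²·μ₀ + σ₀²·n·x̄)/(σ² + n·σ₀²) = (18.7489·155.43 + 10.1124·2033.05)/150.2101 = 23473.156347/150.2101 = 156.2688.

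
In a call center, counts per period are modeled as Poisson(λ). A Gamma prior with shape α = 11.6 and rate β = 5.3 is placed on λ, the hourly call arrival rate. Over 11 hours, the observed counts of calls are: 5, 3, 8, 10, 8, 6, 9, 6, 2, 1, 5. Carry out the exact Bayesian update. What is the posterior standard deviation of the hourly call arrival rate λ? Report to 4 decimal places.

With a Gamma(shape α, rate β) prior, the Poisson likelihood is conjugate: the posterior is Gamma(α + ΣXᵢ, β + n).
Sum of counts S = 63 over n = 11 hours.
Posterior: Gamma(α+S, β+n) = Gamma(11.6+63, 5.3+11) = Gamma(74.6, 16.3).
SD = √α/β = √74.6/16.3 = 0.5299.

0.5299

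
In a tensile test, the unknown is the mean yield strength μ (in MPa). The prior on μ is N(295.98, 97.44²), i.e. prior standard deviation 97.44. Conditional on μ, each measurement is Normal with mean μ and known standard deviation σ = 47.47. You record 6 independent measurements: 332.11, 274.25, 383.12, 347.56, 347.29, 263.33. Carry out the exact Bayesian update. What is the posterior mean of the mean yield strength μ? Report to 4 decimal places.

323.5206

For Normal data with known variance σ², a Normal(μ₀, σ₀²) prior on μ is conjugate. Posterior precision = 1/σ₀² + n/σ²; posterior mean is the precision-weighted average of μ₀ and x̄.
Σxᵢ = 332.11 + 274.25 + 383.12 + 347.56 + 347.29 + 263.33 = 1947.66, so n·x̄ = 1947.66.
σ₀² = 97.44² = 9494.5536, σ² = 47.47² = 2253.4009; σ² + n·σ₀² = 2253.4009 + 6·9494.5536 = 59220.7225.
Posterior mean = (μ₀/σ₀² + n·x̄/σ²)/(1/σ₀² + n/σ²) = (σ²·μ₀ + σ₀²·n·x̄)/(σ² + n·σ₀²) = (2253.4009·295.98 + 9494.5536·1947.66)/59220.7225 = 19159123.862958/59220.7225 = 323.5206.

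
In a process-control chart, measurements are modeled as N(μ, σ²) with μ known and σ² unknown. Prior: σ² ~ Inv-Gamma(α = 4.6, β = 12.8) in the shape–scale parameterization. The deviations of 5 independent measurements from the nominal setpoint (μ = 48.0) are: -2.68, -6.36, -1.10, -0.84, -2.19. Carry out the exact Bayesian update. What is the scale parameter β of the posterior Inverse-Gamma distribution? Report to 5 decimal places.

39.97185

With known mean μ and an Inverse-Gamma(α, β) prior on σ², the Normal likelihood is conjugate: posterior is Inv-Gamma(α + n/2, β + Σ(xᵢ−μ)²/2).
Σ(xᵢ−μ)² = (-2.68)² + (-6.36)² + (-1.10)² + (-0.84)² + (-2.19)² = 54.3437.
Posterior: Inv-Gamma(4.6 + 5/2, 12.8 + 54.3437/2) = Inv-Gamma(7.10, 39.97185).
Posterior β = 39.97185.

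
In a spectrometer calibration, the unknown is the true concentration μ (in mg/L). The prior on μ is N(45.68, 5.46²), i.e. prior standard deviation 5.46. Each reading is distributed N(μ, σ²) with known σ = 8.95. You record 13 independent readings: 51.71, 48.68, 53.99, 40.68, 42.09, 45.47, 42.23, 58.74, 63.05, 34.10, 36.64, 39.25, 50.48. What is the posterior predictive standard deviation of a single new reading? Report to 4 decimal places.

For Normal data with known variance σ², a Normal(μ₀, σ₀²) prior on μ is conjugate. Posterior precision = 1/σ₀² + n/σ²; posterior mean is the precision-weighted average of μ₀ and x̄.
σ₀² = 5.46² = 29.8116, σ² = 8.95² = 80.1025; σ² + n·σ₀² = 80.1025 + 13·29.8116 = 467.6533.
Posterior precision = 1/σ₀² + n/σ² = 1/29.8116 + 13/80.1025 = (σ² + n·σ₀²)/(σ₀²σ²) = 467.6533/(29.8116·80.1025); posterior variance σₙ² = σ₀²σ²/(σ² + n·σ₀²) = 29.8116·80.1025/467.6533 = 5.106312.
Predictive variance for one new observation = σₙ² + σ² = 29.8116·80.1025/467.6533 + 80.1025 = σ²·(σ₀² + 467.6533)/467.6533 = 80.1025·497.4649/467.6533 = 85.208812; SD = √(80.1025·497.4649/467.6533) = 9.2309.

9.2309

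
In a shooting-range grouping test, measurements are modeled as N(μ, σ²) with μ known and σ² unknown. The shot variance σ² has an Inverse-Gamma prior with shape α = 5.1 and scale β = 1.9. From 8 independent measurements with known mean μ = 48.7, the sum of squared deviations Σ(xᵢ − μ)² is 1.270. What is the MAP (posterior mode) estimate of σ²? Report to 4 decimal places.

0.2510

With known mean μ and an Inverse-Gamma(α, β) prior on σ², the Normal likelihood is conjugate: posterior is Inv-Gamma(α + n/2, β + Σ(xᵢ−μ)²/2).
Posterior: Inv-Gamma(5.1 + 8/2, 1.9 + 1.270/2) = Inv-Gamma(9.10, 2.5350).
Mode = β/(α+1) = 2.5350/10.10 = 0.2510.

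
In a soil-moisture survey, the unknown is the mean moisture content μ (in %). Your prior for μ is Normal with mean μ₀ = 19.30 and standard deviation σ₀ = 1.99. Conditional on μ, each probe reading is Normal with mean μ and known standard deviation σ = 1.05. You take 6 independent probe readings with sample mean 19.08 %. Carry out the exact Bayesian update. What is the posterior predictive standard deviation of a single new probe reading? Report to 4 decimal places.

For Normal data with known variance σ², a Normal(μ₀, σ₀²) prior on μ is conjugate. Posterior precision = 1/σ₀² + n/σ²; posterior mean is the precision-weighted average of μ₀ and x̄.
σ₀² = 1.99² = 3.9601, σ² = 1.05² = 1.1025; σ² + n·σ₀² = 1.1025 + 6·3.9601 = 24.8631.
Posterior precision = 1/σ₀² + n/σ² = 1/3.9601 + 6/1.1025 = (σ² + n·σ₀²)/(σ₀²σ²) = 24.8631/(3.9601·1.1025); posterior variance σₙ² = σ₀²σ²/(σ² + n·σ₀²) = 3.9601·1.1025/24.8631 = 0.175602.
Predictive variance for one new observation = σₙ² + σ² = 3.9601·1.1025/24.8631 + 1.1025 = σ²·(σ₀² + 24.8631)/24.8631 = 1.1025·28.8232/24.8631 = 1.278102; SD = √(1.1025·28.8232/24.8631) = 1.1305.

1.1305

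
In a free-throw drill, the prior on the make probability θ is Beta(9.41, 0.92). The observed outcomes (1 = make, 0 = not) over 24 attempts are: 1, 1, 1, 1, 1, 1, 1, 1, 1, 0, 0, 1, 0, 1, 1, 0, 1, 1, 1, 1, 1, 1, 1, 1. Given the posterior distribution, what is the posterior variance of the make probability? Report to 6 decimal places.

0.003475

The Beta prior is conjugate to a Binomial/Bernoulli likelihood; the update adds successes to α and failures to β.
Posterior: Beta(α+k, β+n−k) = Beta(9.41+20, 0.92+4) = Beta(29.41, 4.92).
Var = αβ/((α+β)²(α+β+1)) = 29.41·4.92/(34.33²·35.33) = 0.003475.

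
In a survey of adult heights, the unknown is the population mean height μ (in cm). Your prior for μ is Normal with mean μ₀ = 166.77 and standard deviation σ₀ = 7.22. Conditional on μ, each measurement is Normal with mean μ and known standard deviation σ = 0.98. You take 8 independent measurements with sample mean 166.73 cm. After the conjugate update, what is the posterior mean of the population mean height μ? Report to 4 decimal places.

166.7301

For Normal data with known variance σ², a Normal(μ₀, σ₀²) prior on μ is conjugate. Posterior precision = 1/σ₀² + n/σ²; posterior mean is the precision-weighted average of μ₀ and x̄.
n·x̄ = 8·166.73 = 1333.84.
σ₀² = 7.22² = 52.1284, σ² = 0.98² = 0.9604; σ² + n·σ₀² = 0.9604 + 8·52.1284 = 417.9876.
Posterior mean = (μ₀/σ₀² + n·x̄/σ²)/(1/σ₀² + n/σ²) = (σ²·μ₀ + σ₀²·n·x̄)/(σ² + n·σ₀²) = (0.9604·166.77 + 52.1284·1333.84)/417.9876 = 69691.110964/417.9876 = 166.7301.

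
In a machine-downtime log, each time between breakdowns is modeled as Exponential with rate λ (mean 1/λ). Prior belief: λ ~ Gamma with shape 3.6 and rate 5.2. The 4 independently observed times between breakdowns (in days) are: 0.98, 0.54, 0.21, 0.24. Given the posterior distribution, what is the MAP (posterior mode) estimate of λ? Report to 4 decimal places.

0.9205

With a Gamma(shape α, rate β) prior on the exponential rate λ, the posterior after n observations with total T = Σxᵢ is Gamma(α+n, β+T).
Sum of observations T = 1.97 days; n = 4.
Posterior: Gamma(3.6+4, 5.2+1.97) = Gamma(7.6, 7.17).
Mode = (α−1)/β = 0.9205.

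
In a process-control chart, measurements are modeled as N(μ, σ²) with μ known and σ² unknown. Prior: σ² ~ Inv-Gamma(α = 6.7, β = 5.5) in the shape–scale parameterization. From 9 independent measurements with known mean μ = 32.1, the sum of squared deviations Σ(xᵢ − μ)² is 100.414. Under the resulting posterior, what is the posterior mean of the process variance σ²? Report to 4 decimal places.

5.4615

With known mean μ and an Inverse-Gamma(α, β) prior on σ², the Normal likelihood is conjugate: posterior is Inv-Gamma(α + n/2, β + Σ(xᵢ−μ)²/2).
Posterior: Inv-Gamma(6.7 + 9/2, 5.5 + 100.414/2) = Inv-Gamma(11.20, 55.7070).
E[σ²|data] = β/(α−1) = 55.7070/10.20 = 5.4615.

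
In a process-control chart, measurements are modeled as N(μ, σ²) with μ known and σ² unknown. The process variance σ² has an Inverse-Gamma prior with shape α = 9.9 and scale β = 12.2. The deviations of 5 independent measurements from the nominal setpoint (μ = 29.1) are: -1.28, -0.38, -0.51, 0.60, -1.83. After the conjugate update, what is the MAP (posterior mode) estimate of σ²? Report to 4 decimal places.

1.1251

With known mean μ and an Inverse-Gamma(α, β) prior on σ², the Normal likelihood is conjugate: posterior is Inv-Gamma(α + n/2, β + Σ(xᵢ−μ)²/2).
Σ(xᵢ−μ)² = (-1.28)² + (-0.38)² + (-0.51)² + (0.60)² + (-1.83)² = 5.7518.
Posterior: Inv-Gamma(9.9 + 5/2, 12.2 + 5.7518/2) = Inv-Gamma(12.40, 15.07590).
Mode = β/(α+1) = 15.07590/13.40 = 1.1251.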